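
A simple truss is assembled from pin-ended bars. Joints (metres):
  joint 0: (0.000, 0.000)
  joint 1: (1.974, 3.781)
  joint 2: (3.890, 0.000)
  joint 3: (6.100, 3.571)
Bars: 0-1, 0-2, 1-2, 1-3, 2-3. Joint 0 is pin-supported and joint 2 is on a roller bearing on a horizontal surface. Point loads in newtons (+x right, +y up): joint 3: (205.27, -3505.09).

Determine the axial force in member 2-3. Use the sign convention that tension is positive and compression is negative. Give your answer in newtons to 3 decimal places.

-3984.245

N=4 nodes, M=5 members, R=3 reactions → 2N=8, M+R=8
member 0 (0-1): L=4.2653, (cx,cy)=(0.4628,0.8865)
member 1 (0-2): L=3.8900, (cx,cy)=(1.0000,0.0000)
member 2 (1-2): L=4.2388, (cx,cy)=(0.4520,-0.8920)
member 3 (1-3): L=4.1313, (cx,cy)=(0.9987,-0.0508)
member 4 (2-3): L=4.1995, (cx,cy)=(0.5262,0.8503)
solve A·x = −loads:
  F[0-1] = +2458.9512 N (tension)
  F[0-2] = -932.7483 N (compression)
  F[1-2] = -2575.0034 N (compression)
  F[1-3] = +2304.9506 N (tension)
  F[2-3] = -3984.2446 N (compression)
  Rx@0 = -205.2700 N
  Ry@0 = -2179.7604 N
  Ry@2 = +5684.8504 N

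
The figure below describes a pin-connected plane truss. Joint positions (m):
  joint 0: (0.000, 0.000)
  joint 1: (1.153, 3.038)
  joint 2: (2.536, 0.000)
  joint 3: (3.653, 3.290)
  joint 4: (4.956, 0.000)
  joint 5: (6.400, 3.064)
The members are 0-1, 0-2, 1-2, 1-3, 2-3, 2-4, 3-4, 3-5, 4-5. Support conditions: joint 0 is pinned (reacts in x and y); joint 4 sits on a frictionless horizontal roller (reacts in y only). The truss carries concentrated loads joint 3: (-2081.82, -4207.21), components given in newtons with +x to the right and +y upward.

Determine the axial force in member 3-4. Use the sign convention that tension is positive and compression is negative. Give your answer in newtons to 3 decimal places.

-1848.992

N=6 nodes, M=9 members, R=3 reactions → 2N=12, M+R=12
member 0 (0-1): L=3.2494, (cx,cy)=(0.3548,0.9349)
member 1 (0-2): L=2.5360, (cx,cy)=(1.0000,0.0000)
member 2 (1-2): L=3.3380, (cx,cy)=(0.4143,-0.9101)
member 3 (1-3): L=2.5127, (cx,cy)=(0.9950,0.1003)
member 4 (2-3): L=3.4744, (cx,cy)=(0.3215,0.9469)
member 5 (2-4): L=2.4200, (cx,cy)=(1.0000,0.0000)
member 6 (3-4): L=3.5386, (cx,cy)=(0.3682,-0.9297)
member 7 (3-5): L=2.7563, (cx,cy)=(0.9966,-0.0820)
member 8 (4-5): L=3.3872, (cx,cy)=(0.4263,0.9046)
solve A·x = −loads:
  F[0-1] = -2661.3012 N (compression)
  F[0-2] = -1137.5092 N (compression)
  F[1-2] = +2513.8781 N (tension)
  F[1-3] = -1995.9292 N (compression)
  F[2-3] = -2416.2270 N (compression)
  F[2-4] = +680.8385 N (tension)
  F[3-4] = -1848.9916 N (compression)
  F[3-5] = +0.0000 N (tension)
  F[4-5] = -0.0000 N (compression)
  Rx@0 = +2081.8200 N
  Ry@0 = +2488.1320 N
  Ry@4 = +1719.0780 N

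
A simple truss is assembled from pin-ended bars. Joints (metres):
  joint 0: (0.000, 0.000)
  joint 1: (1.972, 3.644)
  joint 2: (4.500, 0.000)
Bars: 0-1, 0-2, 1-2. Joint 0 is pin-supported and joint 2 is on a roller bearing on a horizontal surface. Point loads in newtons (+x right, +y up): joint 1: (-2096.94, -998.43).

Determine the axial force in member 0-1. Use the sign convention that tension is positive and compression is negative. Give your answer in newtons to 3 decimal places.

-2568.516

N=3 nodes, M=3 members, R=3 reactions → 2N=6, M+R=6
member 0 (0-1): L=4.1434, (cx,cy)=(0.4759,0.8795)
member 1 (0-2): L=4.5000, (cx,cy)=(1.0000,0.0000)
member 2 (1-2): L=4.4350, (cx,cy)=(0.5700,-0.8216)
solve A·x = −loads:
  F[0-1] = -2568.5159 N (compression)
  F[0-2] = -874.4779 N (compression)
  F[1-2] = +1534.1530 N (tension)
  Rx@0 = +2096.9400 N
  Ry@0 = +2258.9512 N
  Ry@2 = -1260.5212 N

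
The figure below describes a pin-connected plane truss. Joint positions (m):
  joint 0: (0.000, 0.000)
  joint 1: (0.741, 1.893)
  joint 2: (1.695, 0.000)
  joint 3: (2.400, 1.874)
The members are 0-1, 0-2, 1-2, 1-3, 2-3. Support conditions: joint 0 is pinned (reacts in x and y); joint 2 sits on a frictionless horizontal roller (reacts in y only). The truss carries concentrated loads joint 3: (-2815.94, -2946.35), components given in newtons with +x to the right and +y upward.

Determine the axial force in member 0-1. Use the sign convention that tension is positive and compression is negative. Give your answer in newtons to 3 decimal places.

N=4 nodes, M=5 members, R=3 reactions → 2N=8, M+R=8
member 0 (0-1): L=2.0329, (cx,cy)=(0.3645,0.9312)
member 1 (0-2): L=1.6950, (cx,cy)=(1.0000,0.0000)
member 2 (1-2): L=2.1198, (cx,cy)=(0.4500,-0.8930)
member 3 (1-3): L=1.6591, (cx,cy)=(0.9999,-0.0115)
member 4 (2-3): L=2.0022, (cx,cy)=(0.3521,0.9360)
solve A·x = −loads:
  F[0-1] = -2027.3251 N (compression)
  F[0-2] = -2076.9585 N (compression)
  F[1-2] = +2135.8335 N (tension)
  F[1-3] = -1700.3074 N (compression)
  F[2-3] = -3168.7511 N (compression)
  Rx@0 = +2815.9400 N
  Ry@0 = +1887.8435 N
  Ry@2 = +1058.5065 N

-2027.325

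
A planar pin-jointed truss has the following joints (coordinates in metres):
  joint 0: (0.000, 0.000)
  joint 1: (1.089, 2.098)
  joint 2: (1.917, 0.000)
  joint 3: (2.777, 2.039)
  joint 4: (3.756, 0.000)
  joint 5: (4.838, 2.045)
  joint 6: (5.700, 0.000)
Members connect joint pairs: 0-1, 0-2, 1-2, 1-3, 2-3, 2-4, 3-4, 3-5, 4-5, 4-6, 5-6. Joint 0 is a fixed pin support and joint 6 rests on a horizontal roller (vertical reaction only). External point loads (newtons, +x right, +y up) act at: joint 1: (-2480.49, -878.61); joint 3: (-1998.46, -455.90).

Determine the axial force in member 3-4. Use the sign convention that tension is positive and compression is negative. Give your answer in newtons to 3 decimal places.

N=7 nodes, M=11 members, R=3 reactions → 2N=14, M+R=14
member 0 (0-1): L=2.3638, (cx,cy)=(0.4607,0.8876)
member 1 (0-2): L=1.9170, (cx,cy)=(1.0000,0.0000)
member 2 (1-2): L=2.2555, (cx,cy)=(0.3671,-0.9302)
member 3 (1-3): L=1.6890, (cx,cy)=(0.9994,-0.0349)
member 4 (2-3): L=2.2129, (cx,cy)=(0.3886,0.9214)
member 5 (2-4): L=1.8390, (cx,cy)=(1.0000,0.0000)
member 6 (3-4): L=2.2618, (cx,cy)=(0.4328,-0.9015)
member 7 (3-5): L=2.0610, (cx,cy)=(1.0000,0.0029)
member 8 (4-5): L=2.3136, (cx,cy)=(0.4677,0.8839)
member 9 (4-6): L=1.9440, (cx,cy)=(1.0000,0.0000)
member 10 (5-6): L=2.2192, (cx,cy)=(0.3884,-0.9215)
solve A·x = −loads:
  F[0-1] = -2898.3187 N (compression)
  F[0-2] = -3143.6948 N (compression)
  F[1-2] = +1802.7853 N (tension)
  F[1-3] = +483.7168 N (tension)
  F[2-3] = -1819.9681 N (compression)
  F[2-4] = -1774.6008 N (compression)
  F[3-4] = +1377.0116 N (tension)
  F[3-5] = +1178.5916 N (tension)
  F[4-5] = -1404.3853 N (compression)
  F[4-6] = -521.7988 N (compression)
  F[5-6] = +1343.3895 N (tension)
  Rx@0 = +4478.9500 N
  Ry@0 = +2572.4201 N
  Ry@6 = -1237.9101 N

1377.012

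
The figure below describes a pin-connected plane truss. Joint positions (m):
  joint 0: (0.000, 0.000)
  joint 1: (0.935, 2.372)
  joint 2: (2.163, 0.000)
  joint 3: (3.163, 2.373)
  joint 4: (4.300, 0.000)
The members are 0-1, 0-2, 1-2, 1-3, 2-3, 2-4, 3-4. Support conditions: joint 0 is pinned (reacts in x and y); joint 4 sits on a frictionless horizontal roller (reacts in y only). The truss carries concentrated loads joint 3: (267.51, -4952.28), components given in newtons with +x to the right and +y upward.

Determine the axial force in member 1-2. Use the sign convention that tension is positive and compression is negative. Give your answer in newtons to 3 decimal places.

1307.778

N=5 nodes, M=7 members, R=3 reactions → 2N=10, M+R=10
member 0 (0-1): L=2.5496, (cx,cy)=(0.3667,0.9303)
member 1 (0-2): L=2.1630, (cx,cy)=(1.0000,0.0000)
member 2 (1-2): L=2.6710, (cx,cy)=(0.4597,-0.8880)
member 3 (1-3): L=2.2280, (cx,cy)=(1.0000,0.0004)
member 4 (2-3): L=2.5751, (cx,cy)=(0.3883,0.9215)
member 5 (2-4): L=2.1370, (cx,cy)=(1.0000,0.0000)
member 6 (3-4): L=2.6313, (cx,cy)=(0.4321,-0.9018)
solve A·x = −loads:
  F[0-1] = -1248.8526 N (compression)
  F[0-2] = +725.4892 N (tension)
  F[1-2] = +1307.7785 N (tension)
  F[1-3] = -1059.2289 N (compression)
  F[2-3] = -1260.2802 N (compression)
  F[2-4] = +1816.1494 N (tension)
  F[3-4] = -4203.0683 N (compression)
  Rx@0 = -267.5100 N
  Ry@0 = +1161.8468 N
  Ry@4 = +3790.4332 N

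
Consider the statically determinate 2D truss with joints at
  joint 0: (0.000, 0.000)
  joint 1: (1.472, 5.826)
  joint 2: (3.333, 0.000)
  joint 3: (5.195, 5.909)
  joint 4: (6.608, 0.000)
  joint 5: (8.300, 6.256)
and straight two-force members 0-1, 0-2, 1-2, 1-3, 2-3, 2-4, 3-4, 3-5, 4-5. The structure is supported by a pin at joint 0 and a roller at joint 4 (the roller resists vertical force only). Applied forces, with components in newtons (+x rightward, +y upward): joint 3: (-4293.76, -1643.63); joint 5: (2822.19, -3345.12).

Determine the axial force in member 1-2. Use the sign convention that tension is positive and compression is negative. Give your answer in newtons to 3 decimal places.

N=6 nodes, M=9 members, R=3 reactions → 2N=12, M+R=12
member 0 (0-1): L=6.0091, (cx,cy)=(0.2450,0.9695)
member 1 (0-2): L=3.3330, (cx,cy)=(1.0000,0.0000)
member 2 (1-2): L=6.1160, (cx,cy)=(0.3043,-0.9526)
member 3 (1-3): L=3.7239, (cx,cy)=(0.9998,0.0223)
member 4 (2-3): L=6.1954, (cx,cy)=(0.3005,0.9538)
member 5 (2-4): L=3.2750, (cx,cy)=(1.0000,0.0000)
member 6 (3-4): L=6.0756, (cx,cy)=(0.2326,-0.9726)
member 7 (3-5): L=3.1243, (cx,cy)=(0.9938,0.1111)
member 8 (4-5): L=6.4808, (cx,cy)=(0.2611,0.9653)
solve A·x = −loads:
  F[0-1] = -683.4616 N (compression)
  F[0-2] = -1304.1475 N (compression)
  F[1-2] = +686.8143 N (tension)
  F[1-3] = -376.5021 N (compression)
  F[2-3] = -685.9600 N (compression)
  F[2-4] = -889.0001 N (compression)
  F[3-4] = -567.0574 N (compression)
  F[3-5] = +3866.9946 N (tension)
  F[4-5] = -3910.2208 N (compression)
  Rx@0 = +1471.5700 N
  Ry@0 = +662.6382 N
  Ry@4 = +4326.1118 N

686.814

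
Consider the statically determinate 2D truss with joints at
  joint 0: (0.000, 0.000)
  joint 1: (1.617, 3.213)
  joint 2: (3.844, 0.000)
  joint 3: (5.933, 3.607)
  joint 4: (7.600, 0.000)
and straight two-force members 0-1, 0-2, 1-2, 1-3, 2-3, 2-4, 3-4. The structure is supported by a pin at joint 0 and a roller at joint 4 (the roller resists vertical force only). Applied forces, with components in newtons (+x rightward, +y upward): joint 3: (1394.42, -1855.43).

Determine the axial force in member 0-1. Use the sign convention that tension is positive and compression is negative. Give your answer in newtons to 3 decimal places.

285.277

N=5 nodes, M=7 members, R=3 reactions → 2N=10, M+R=10
member 0 (0-1): L=3.5970, (cx,cy)=(0.4495,0.8933)
member 1 (0-2): L=3.8440, (cx,cy)=(1.0000,0.0000)
member 2 (1-2): L=3.9093, (cx,cy)=(0.5697,-0.8219)
member 3 (1-3): L=4.3339, (cx,cy)=(0.9959,0.0909)
member 4 (2-3): L=4.1683, (cx,cy)=(0.5012,0.8653)
member 5 (2-4): L=3.7560, (cx,cy)=(1.0000,0.0000)
member 6 (3-4): L=3.9736, (cx,cy)=(0.4195,-0.9077)
solve A·x = −loads:
  F[0-1] = +285.2766 N (tension)
  F[0-2] = +1266.1747 N (tension)
  F[1-2] = -278.2043 N (compression)
  F[1-3] = +287.9201 N (tension)
  F[2-3] = +264.2288 N (tension)
  F[2-4] = +975.2690 N (tension)
  F[3-4] = -2324.7207 N (compression)
  Rx@0 = -1394.4200 N
  Ry@0 = -254.8251 N
  Ry@4 = +2110.2551 N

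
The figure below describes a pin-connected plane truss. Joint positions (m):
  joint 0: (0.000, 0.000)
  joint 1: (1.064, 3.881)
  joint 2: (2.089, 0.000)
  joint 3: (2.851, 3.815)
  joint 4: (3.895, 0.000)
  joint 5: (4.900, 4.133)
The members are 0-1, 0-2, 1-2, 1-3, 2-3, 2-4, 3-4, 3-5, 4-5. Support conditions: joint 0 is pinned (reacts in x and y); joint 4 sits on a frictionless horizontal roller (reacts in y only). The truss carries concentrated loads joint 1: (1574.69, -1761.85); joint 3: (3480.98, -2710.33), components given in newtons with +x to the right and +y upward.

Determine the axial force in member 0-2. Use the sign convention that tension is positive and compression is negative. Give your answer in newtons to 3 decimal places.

4241.020

N=6 nodes, M=9 members, R=3 reactions → 2N=12, M+R=12
member 0 (0-1): L=4.0242, (cx,cy)=(0.2644,0.9644)
member 1 (0-2): L=2.0890, (cx,cy)=(1.0000,0.0000)
member 2 (1-2): L=4.0141, (cx,cy)=(0.2554,-0.9668)
member 3 (1-3): L=1.7882, (cx,cy)=(0.9993,-0.0369)
member 4 (2-3): L=3.8904, (cx,cy)=(0.1959,0.9806)
member 5 (2-4): L=1.8060, (cx,cy)=(1.0000,0.0000)
member 6 (3-4): L=3.9553, (cx,cy)=(0.2640,-0.9645)
member 7 (3-5): L=2.0735, (cx,cy)=(0.9882,0.1534)
member 8 (4-5): L=4.2534, (cx,cy)=(0.2363,0.9717)
solve A·x = −loads:
  F[0-1] = +3081.1313 N (tension)
  F[0-2] = +4241.0195 N (tension)
  F[1-2] = -4914.5372 N (compression)
  F[1-3] = +495.2328 N (tension)
  F[2-3] = +4845.4681 N (tension)
  F[2-4] = +2037.0078 N (tension)
  F[3-4] = -7717.3525 N (compression)
  F[3-5] = -0.0000 N (compression)
  F[4-5] = -0.0000 N (compression)
  Rx@0 = -5055.6700 N
  Ry@0 = -2971.4836 N
  Ry@4 = +7443.6636 N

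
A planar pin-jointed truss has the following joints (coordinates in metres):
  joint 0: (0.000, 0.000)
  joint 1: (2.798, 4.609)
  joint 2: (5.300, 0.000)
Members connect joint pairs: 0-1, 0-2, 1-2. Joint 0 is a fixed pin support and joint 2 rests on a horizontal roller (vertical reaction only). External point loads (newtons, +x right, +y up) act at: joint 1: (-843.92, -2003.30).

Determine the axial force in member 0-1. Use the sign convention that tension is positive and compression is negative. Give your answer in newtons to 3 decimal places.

N=3 nodes, M=3 members, R=3 reactions → 2N=6, M+R=6
member 0 (0-1): L=5.3918, (cx,cy)=(0.5189,0.8548)
member 1 (0-2): L=5.3000, (cx,cy)=(1.0000,0.0000)
member 2 (1-2): L=5.2443, (cx,cy)=(0.4771,-0.8789)
solve A·x = −loads:
  F[0-1] = -1964.8728 N (compression)
  F[0-2] = +175.7205 N (tension)
  F[1-2] = -368.3190 N (compression)
  Rx@0 = +843.9200 N
  Ry@0 = +1679.6007 N
  Ry@2 = +323.6993 N

-1964.873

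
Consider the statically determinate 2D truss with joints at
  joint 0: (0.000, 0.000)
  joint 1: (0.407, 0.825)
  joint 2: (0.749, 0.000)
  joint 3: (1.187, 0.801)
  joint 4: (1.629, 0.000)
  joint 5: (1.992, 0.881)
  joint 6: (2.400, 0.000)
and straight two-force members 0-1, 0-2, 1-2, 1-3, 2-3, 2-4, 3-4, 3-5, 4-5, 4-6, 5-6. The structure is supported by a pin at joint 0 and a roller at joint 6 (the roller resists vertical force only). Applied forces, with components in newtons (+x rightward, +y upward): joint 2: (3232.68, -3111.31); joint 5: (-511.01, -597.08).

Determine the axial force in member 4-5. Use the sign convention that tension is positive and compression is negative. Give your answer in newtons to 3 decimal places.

N=7 nodes, M=11 members, R=3 reactions → 2N=14, M+R=14
member 0 (0-1): L=0.9199, (cx,cy)=(0.4424,0.8968)
member 1 (0-2): L=0.7490, (cx,cy)=(1.0000,0.0000)
member 2 (1-2): L=0.8931, (cx,cy)=(0.3829,-0.9238)
member 3 (1-3): L=0.7804, (cx,cy)=(0.9995,-0.0308)
member 4 (2-3): L=0.9129, (cx,cy)=(0.4798,0.8774)
member 5 (2-4): L=0.8800, (cx,cy)=(1.0000,0.0000)
member 6 (3-4): L=0.9149, (cx,cy)=(0.4831,-0.8755)
member 7 (3-5): L=0.8090, (cx,cy)=(0.9951,0.0989)
member 8 (4-5): L=0.9529, (cx,cy)=(0.3810,0.9246)
member 9 (4-6): L=0.7710, (cx,cy)=(1.0000,0.0000)
member 10 (5-6): L=0.9709, (cx,cy)=(0.4202,-0.9074)
solve A·x = −loads:
  F[0-1] = -2708.9573 N (compression)
  F[0-2] = +3920.1784 N (tension)
  F[1-2] = +2704.2961 N (tension)
  F[1-3] = -2235.1626 N (compression)
  F[2-3] = +698.8426 N (tension)
  F[2-4] = +1387.8096 N (tension)
  F[3-4] = -942.6615 N (compression)
  F[3-5] = -1450.4968 N (compression)
  F[4-5] = +892.6576 N (tension)
  F[4-6] = +592.3091 N (tension)
  F[5-6] = -1409.4761 N (compression)
  Rx@0 = -2721.6700 N
  Ry@0 = +2429.4089 N
  Ry@6 = +1278.9811 N

892.658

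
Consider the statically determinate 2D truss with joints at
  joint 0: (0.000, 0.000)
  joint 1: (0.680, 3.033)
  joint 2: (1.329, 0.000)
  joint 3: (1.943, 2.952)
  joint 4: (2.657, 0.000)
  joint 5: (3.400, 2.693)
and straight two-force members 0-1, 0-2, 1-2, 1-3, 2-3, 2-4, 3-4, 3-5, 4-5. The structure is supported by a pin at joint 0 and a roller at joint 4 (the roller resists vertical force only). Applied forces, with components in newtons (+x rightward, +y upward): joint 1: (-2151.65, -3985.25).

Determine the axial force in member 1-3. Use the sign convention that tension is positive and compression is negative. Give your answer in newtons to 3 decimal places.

638.900

N=6 nodes, M=9 members, R=3 reactions → 2N=12, M+R=12
member 0 (0-1): L=3.1083, (cx,cy)=(0.2188,0.9758)
member 1 (0-2): L=1.3290, (cx,cy)=(1.0000,0.0000)
member 2 (1-2): L=3.1017, (cx,cy)=(0.2092,-0.9779)
member 3 (1-3): L=1.2656, (cx,cy)=(0.9979,-0.0640)
member 4 (2-3): L=3.0152, (cx,cy)=(0.2036,0.9790)
member 5 (2-4): L=1.3280, (cx,cy)=(1.0000,0.0000)
member 6 (3-4): L=3.0371, (cx,cy)=(0.2351,-0.9720)
member 7 (3-5): L=1.4798, (cx,cy)=(0.9846,-0.1750)
member 8 (4-5): L=2.7936, (cx,cy)=(0.2660,0.9640)
solve A·x = −loads:
  F[0-1] = -5556.0368 N (compression)
  F[0-2] = -936.1583 N (compression)
  F[1-2] = +1426.8960 N (tension)
  F[1-3] = +638.9004 N (tension)
  F[2-3] = -1425.1720 N (compression)
  F[2-4] = -347.3737 N (compression)
  F[3-4] = +1477.6130 N (tension)
  F[3-5] = -0.0000 N (compression)
  F[4-5] = +0.0000 N (tension)
  Rx@0 = +2151.6500 N
  Ry@0 = +5421.4504 N
  Ry@4 = -1436.2004 N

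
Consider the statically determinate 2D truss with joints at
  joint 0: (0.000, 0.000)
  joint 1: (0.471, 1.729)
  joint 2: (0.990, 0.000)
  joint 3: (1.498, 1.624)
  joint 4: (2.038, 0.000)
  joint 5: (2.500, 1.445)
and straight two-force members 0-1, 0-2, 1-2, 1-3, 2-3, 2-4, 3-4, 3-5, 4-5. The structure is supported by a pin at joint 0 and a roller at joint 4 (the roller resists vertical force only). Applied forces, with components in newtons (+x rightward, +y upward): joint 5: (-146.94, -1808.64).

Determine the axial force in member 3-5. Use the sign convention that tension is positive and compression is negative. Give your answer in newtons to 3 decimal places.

414.479

N=6 nodes, M=9 members, R=3 reactions → 2N=12, M+R=12
member 0 (0-1): L=1.7920, (cx,cy)=(0.2628,0.9648)
member 1 (0-2): L=0.9900, (cx,cy)=(1.0000,0.0000)
member 2 (1-2): L=1.8052, (cx,cy)=(0.2875,-0.9578)
member 3 (1-3): L=1.0324, (cx,cy)=(0.9948,-0.1017)
member 4 (2-3): L=1.7016, (cx,cy)=(0.2985,0.9544)
member 5 (2-4): L=1.0480, (cx,cy)=(1.0000,0.0000)
member 6 (3-4): L=1.7114, (cx,cy)=(0.3155,-0.9489)
member 7 (3-5): L=1.0179, (cx,cy)=(0.9844,-0.1759)
member 8 (4-5): L=1.5171, (cx,cy)=(0.3045,0.9525)
solve A·x = −loads:
  F[0-1] = +316.9653 N (tension)
  F[0-2] = -230.2493 N (compression)
  F[1-2] = -338.5859 N (compression)
  F[1-3] = +181.5945 N (tension)
  F[2-3] = +339.7865 N (tension)
  F[2-4] = -429.0336 N (compression)
  F[3-4] = -399.0980 N (compression)
  F[3-5] = +414.4791 N (tension)
  F[4-5] = -1822.3087 N (compression)
  Rx@0 = +146.9400 N
  Ry@0 = -305.8211 N
  Ry@4 = +2114.4611 N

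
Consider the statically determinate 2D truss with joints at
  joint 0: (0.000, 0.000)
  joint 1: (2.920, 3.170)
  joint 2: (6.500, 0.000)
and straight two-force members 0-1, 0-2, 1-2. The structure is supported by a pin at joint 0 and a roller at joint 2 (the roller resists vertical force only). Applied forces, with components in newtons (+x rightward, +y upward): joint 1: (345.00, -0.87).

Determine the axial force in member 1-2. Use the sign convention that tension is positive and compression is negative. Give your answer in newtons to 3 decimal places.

-254.391

N=3 nodes, M=3 members, R=3 reactions → 2N=6, M+R=6
member 0 (0-1): L=4.3099, (cx,cy)=(0.6775,0.7355)
member 1 (0-2): L=6.5000, (cx,cy)=(1.0000,0.0000)
member 2 (1-2): L=4.7818, (cx,cy)=(0.7487,-0.6629)
solve A·x = −loads:
  F[0-1] = +228.1051 N (tension)
  F[0-2] = +190.4568 N (tension)
  F[1-2] = -254.3910 N (compression)
  Rx@0 = -345.0000 N
  Ry@0 = -167.7747 N
  Ry@2 = +168.6447 N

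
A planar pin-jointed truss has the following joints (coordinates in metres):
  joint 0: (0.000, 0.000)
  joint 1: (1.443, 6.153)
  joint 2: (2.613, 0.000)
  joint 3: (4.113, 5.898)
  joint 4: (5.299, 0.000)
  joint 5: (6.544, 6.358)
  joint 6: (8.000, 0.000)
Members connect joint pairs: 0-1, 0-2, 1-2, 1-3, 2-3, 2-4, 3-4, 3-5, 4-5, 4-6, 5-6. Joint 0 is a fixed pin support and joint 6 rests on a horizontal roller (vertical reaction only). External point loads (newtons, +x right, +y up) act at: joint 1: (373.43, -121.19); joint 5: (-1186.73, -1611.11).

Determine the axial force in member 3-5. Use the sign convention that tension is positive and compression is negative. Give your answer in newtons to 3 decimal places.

-1227.854

N=7 nodes, M=11 members, R=3 reactions → 2N=14, M+R=14
member 0 (0-1): L=6.3199, (cx,cy)=(0.2283,0.9736)
member 1 (0-2): L=2.6130, (cx,cy)=(1.0000,0.0000)
member 2 (1-2): L=6.2633, (cx,cy)=(0.1868,-0.9824)
member 3 (1-3): L=2.6821, (cx,cy)=(0.9955,-0.0951)
member 4 (2-3): L=6.0858, (cx,cy)=(0.2465,0.9691)
member 5 (2-4): L=2.6860, (cx,cy)=(1.0000,0.0000)
member 6 (3-4): L=6.0161, (cx,cy)=(0.1971,-0.9804)
member 7 (3-5): L=2.4741, (cx,cy)=(0.9826,0.1859)
member 8 (4-5): L=6.4787, (cx,cy)=(0.1922,0.9814)
member 9 (4-6): L=2.7010, (cx,cy)=(1.0000,0.0000)
member 10 (5-6): L=6.5226, (cx,cy)=(0.2232,-0.9748)
solve A·x = −loads:
  F[0-1] = -1076.9390 N (compression)
  F[0-2] = -567.4080 N (compression)
  F[1-2] = +1022.6986 N (tension)
  F[1-3] = -814.0536 N (compression)
  F[2-3] = -1036.6792 N (compression)
  F[2-4] = -120.8460 N (compression)
  F[3-4] = +713.0074 N (tension)
  F[3-5] = -1227.8541 N (compression)
  F[4-5] = -712.2905 N (compression)
  F[4-6] = +156.5940 N (tension)
  F[5-6] = -701.5094 N (compression)
  Rx@0 = +813.3000 N
  Ry@0 = +1048.4917 N
  Ry@6 = +683.8083 N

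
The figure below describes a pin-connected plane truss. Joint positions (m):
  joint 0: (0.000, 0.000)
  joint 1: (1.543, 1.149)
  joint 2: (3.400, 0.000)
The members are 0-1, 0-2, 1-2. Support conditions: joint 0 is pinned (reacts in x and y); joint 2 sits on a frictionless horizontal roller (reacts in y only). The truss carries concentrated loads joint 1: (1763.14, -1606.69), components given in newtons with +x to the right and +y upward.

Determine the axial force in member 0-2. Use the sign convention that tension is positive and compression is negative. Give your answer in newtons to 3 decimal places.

2141.435

N=3 nodes, M=3 members, R=3 reactions → 2N=6, M+R=6
member 0 (0-1): L=1.9238, (cx,cy)=(0.8021,0.5973)
member 1 (0-2): L=3.4000, (cx,cy)=(1.0000,0.0000)
member 2 (1-2): L=2.1837, (cx,cy)=(0.8504,-0.5262)
solve A·x = −loads:
  F[0-1] = -471.6580 N (compression)
  F[0-2] = +2141.4351 N (tension)
  F[1-2] = -2518.2030 N (compression)
  Rx@0 = -1763.1400 N
  Ry@0 = +281.6987 N
  Ry@2 = +1324.9913 N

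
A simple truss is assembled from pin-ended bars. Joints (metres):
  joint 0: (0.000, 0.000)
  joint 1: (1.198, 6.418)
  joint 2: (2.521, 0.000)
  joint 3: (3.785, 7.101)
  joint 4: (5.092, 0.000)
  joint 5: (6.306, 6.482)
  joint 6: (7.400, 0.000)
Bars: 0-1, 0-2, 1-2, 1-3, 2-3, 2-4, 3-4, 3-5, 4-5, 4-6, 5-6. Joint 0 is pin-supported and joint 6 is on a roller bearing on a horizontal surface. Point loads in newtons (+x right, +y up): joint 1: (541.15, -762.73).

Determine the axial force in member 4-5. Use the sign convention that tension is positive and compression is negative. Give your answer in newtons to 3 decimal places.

552.714

N=7 nodes, M=11 members, R=3 reactions → 2N=14, M+R=14
member 0 (0-1): L=6.5289, (cx,cy)=(0.1835,0.9830)
member 1 (0-2): L=2.5210, (cx,cy)=(1.0000,0.0000)
member 2 (1-2): L=6.5529, (cx,cy)=(0.2019,-0.9794)
member 3 (1-3): L=2.6756, (cx,cy)=(0.9669,0.2553)
member 4 (2-3): L=7.2126, (cx,cy)=(0.1752,0.9845)
member 5 (2-4): L=2.5710, (cx,cy)=(1.0000,0.0000)
member 6 (3-4): L=7.2203, (cx,cy)=(0.1810,-0.9835)
member 7 (3-5): L=2.5959, (cx,cy)=(0.9712,-0.2385)
member 8 (4-5): L=6.5947, (cx,cy)=(0.1841,0.9829)
member 9 (4-6): L=2.3080, (cx,cy)=(1.0000,0.0000)
member 10 (5-6): L=6.5737, (cx,cy)=(0.1664,-0.9861)
solve A·x = −loads:
  F[0-1] = -172.8470 N (compression)
  F[0-2] = +572.8663 N (tension)
  F[1-2] = -720.4942 N (compression)
  F[1-3] = -442.0474 N (compression)
  F[2-3] = +716.7496 N (tension)
  F[2-4] = +301.7936 N (tension)
  F[3-4] = -552.3938 N (compression)
  F[3-5] = -207.7945 N (compression)
  F[4-5] = +552.7141 N (tension)
  F[4-6] = +100.0529 N (tension)
  F[5-6] = -601.2017 N (compression)
  Rx@0 = -541.1500 N
  Ry@0 = +169.9123 N
  Ry@6 = +592.8177 N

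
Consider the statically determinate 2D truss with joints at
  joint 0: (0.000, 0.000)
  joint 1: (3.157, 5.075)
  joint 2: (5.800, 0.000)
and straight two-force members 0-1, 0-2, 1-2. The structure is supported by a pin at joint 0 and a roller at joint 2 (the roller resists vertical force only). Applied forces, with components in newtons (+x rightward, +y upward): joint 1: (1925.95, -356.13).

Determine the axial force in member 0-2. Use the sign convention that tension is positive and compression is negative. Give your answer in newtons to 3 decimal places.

978.588

N=3 nodes, M=3 members, R=3 reactions → 2N=6, M+R=6
member 0 (0-1): L=5.9768, (cx,cy)=(0.5282,0.8491)
member 1 (0-2): L=5.8000, (cx,cy)=(1.0000,0.0000)
member 2 (1-2): L=5.7220, (cx,cy)=(0.4619,-0.8869)
solve A·x = −loads:
  F[0-1] = +1793.5398 N (tension)
  F[0-2] = +978.5878 N (tension)
  F[1-2] = -2118.6006 N (compression)
  Rx@0 = -1925.9500 N
  Ry@0 = -1522.9215 N
  Ry@2 = +1879.0515 N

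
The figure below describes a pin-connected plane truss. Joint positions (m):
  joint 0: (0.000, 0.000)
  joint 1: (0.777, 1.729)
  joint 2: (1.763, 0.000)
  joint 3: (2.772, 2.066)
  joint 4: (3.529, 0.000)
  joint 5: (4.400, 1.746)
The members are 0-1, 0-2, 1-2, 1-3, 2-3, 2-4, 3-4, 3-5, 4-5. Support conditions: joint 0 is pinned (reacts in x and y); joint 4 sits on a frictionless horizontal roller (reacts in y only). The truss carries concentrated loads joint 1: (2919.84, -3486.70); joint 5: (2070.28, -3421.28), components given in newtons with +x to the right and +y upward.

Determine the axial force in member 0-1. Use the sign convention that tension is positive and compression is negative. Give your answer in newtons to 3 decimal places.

636.133

N=6 nodes, M=9 members, R=3 reactions → 2N=12, M+R=12
member 0 (0-1): L=1.8956, (cx,cy)=(0.4099,0.9121)
member 1 (0-2): L=1.7630, (cx,cy)=(1.0000,0.0000)
member 2 (1-2): L=1.9904, (cx,cy)=(0.4954,-0.8687)
member 3 (1-3): L=2.0233, (cx,cy)=(0.9860,0.1666)
member 4 (2-3): L=2.2992, (cx,cy)=(0.4388,0.8986)
member 5 (2-4): L=1.7660, (cx,cy)=(1.0000,0.0000)
member 6 (3-4): L=2.2003, (cx,cy)=(0.3440,-0.9390)
member 7 (3-5): L=1.6592, (cx,cy)=(0.9812,-0.1929)
member 8 (4-5): L=1.9512, (cx,cy)=(0.4464,0.8948)
solve A·x = −loads:
  F[0-1] = +636.1326 N (tension)
  F[0-2] = +4729.3667 N (tension)
  F[1-2] = -4742.0408 N (compression)
  F[1-3] = -314.3599 N (compression)
  F[2-3] = +4584.3119 N (tension)
  F[2-4] = +368.4532 N (tension)
  F[3-4] = -5051.4121 N (compression)
  F[3-5] = +3505.5381 N (tension)
  F[4-5] = -3067.7862 N (compression)
  Rx@0 = -4990.1200 N
  Ry@0 = -580.2348 N
  Ry@4 = +7488.2148 N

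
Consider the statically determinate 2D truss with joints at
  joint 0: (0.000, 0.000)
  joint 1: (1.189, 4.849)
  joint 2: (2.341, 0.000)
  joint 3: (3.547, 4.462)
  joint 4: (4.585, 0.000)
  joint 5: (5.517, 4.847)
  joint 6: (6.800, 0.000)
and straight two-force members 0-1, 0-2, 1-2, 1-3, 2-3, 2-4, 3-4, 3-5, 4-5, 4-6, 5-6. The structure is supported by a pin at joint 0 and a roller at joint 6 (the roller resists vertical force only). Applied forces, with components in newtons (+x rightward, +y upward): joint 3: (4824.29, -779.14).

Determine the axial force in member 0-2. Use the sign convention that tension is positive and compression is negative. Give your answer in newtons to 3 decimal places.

N=7 nodes, M=11 members, R=3 reactions → 2N=14, M+R=14
member 0 (0-1): L=4.9926, (cx,cy)=(0.2382,0.9712)
member 1 (0-2): L=2.3410, (cx,cy)=(1.0000,0.0000)
member 2 (1-2): L=4.9840, (cx,cy)=(0.2311,-0.9729)
member 3 (1-3): L=2.3895, (cx,cy)=(0.9868,-0.1620)
member 4 (2-3): L=4.6221, (cx,cy)=(0.2609,0.9654)
member 5 (2-4): L=2.2440, (cx,cy)=(1.0000,0.0000)
member 6 (3-4): L=4.5811, (cx,cy)=(0.2266,-0.9740)
member 7 (3-5): L=2.0073, (cx,cy)=(0.9814,0.1918)
member 8 (4-5): L=4.9358, (cx,cy)=(0.1888,0.9820)
member 9 (4-6): L=2.2150, (cx,cy)=(1.0000,0.0000)
member 10 (5-6): L=5.0139, (cx,cy)=(0.2559,-0.9667)
solve A·x = −loads:
  F[0-1] = +2875.5944 N (tension)
  F[0-2] = +4139.4665 N (tension)
  F[1-2] = -3107.2735 N (compression)
  F[1-3] = +1421.8133 N (tension)
  F[2-3] = +3131.6066 N (tension)
  F[2-4] = +2604.1488 N (tension)
  F[3-4] = -4007.6972 N (compression)
  F[3-5] = -1728.1672 N (compression)
  F[4-5] = +3974.9730 N (tension)
  F[4-6] = +945.5074 N (tension)
  F[5-6] = -3695.0182 N (compression)
  Rx@0 = -4824.2900 N
  Ry@0 = -2792.8588 N
  Ry@6 = +3571.9988 N

4139.467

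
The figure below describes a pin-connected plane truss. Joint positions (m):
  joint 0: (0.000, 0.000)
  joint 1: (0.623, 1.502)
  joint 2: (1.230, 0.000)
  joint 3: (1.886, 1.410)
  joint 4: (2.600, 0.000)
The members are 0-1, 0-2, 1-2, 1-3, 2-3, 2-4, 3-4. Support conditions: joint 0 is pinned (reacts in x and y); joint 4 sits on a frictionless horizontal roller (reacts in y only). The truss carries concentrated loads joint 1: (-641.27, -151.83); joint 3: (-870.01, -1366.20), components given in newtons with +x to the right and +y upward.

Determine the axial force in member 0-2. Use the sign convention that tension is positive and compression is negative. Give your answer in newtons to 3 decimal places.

N=5 nodes, M=7 members, R=3 reactions → 2N=10, M+R=10
member 0 (0-1): L=1.6261, (cx,cy)=(0.3831,0.9237)
member 1 (0-2): L=1.2300, (cx,cy)=(1.0000,0.0000)
member 2 (1-2): L=1.6200, (cx,cy)=(0.3747,-0.9272)
member 3 (1-3): L=1.2663, (cx,cy)=(0.9974,-0.0726)
member 4 (2-3): L=1.5551, (cx,cy)=(0.4218,0.9067)
member 5 (2-4): L=1.3700, (cx,cy)=(1.0000,0.0000)
member 6 (3-4): L=1.5805, (cx,cy)=(0.4518,-0.8921)
solve A·x = −loads:
  F[0-1] = -1443.0083 N (compression)
  F[0-2] = -958.4199 N (compression)
  F[1-2] = +1305.3489 N (tension)
  F[1-3] = -401.7497 N (compression)
  F[2-3] = -1334.8280 N (compression)
  F[2-4] = +93.7474 N (tension)
  F[3-4] = -207.5144 N (compression)
  Rx@0 = +1511.2800 N
  Ry@0 = +1332.8986 N
  Ry@4 = +185.1314 N

-958.420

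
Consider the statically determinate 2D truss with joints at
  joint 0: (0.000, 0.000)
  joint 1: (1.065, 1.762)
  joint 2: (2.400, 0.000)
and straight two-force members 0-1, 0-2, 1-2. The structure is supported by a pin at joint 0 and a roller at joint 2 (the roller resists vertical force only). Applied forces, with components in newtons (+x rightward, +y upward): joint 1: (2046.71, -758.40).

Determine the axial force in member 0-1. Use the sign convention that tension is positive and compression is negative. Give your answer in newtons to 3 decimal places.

N=3 nodes, M=3 members, R=3 reactions → 2N=6, M+R=6
member 0 (0-1): L=2.0589, (cx,cy)=(0.5173,0.8558)
member 1 (0-2): L=2.4000, (cx,cy)=(1.0000,0.0000)
member 2 (1-2): L=2.2106, (cx,cy)=(0.6039,-0.7971)
solve A·x = −loads:
  F[0-1] = +1262.8474 N (tension)
  F[0-2] = +1393.4659 N (tension)
  F[1-2] = -2307.4401 N (compression)
  Rx@0 = -2046.7100 N
  Ry@0 = -1080.7663 N
  Ry@2 = +1839.1663 N

1262.847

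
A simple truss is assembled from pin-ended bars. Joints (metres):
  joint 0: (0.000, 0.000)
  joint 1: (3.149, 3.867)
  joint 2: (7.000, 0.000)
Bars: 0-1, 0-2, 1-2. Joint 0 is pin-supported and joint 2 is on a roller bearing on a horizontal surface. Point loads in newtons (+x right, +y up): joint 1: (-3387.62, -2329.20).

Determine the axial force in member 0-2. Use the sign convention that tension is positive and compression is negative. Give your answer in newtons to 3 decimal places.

N=3 nodes, M=3 members, R=3 reactions → 2N=6, M+R=6
member 0 (0-1): L=4.9870, (cx,cy)=(0.6314,0.7754)
member 1 (0-2): L=7.0000, (cx,cy)=(1.0000,0.0000)
member 2 (1-2): L=5.4575, (cx,cy)=(0.7056,-0.7086)
solve A·x = −loads:
  F[0-1] = -4065.9373 N (compression)
  F[0-2] = -820.2031 N (compression)
  F[1-2] = +1162.3544 N (tension)
  Rx@0 = +3387.6200 N
  Ry@0 = +3152.8108 N
  Ry@2 = -823.6108 N

-820.203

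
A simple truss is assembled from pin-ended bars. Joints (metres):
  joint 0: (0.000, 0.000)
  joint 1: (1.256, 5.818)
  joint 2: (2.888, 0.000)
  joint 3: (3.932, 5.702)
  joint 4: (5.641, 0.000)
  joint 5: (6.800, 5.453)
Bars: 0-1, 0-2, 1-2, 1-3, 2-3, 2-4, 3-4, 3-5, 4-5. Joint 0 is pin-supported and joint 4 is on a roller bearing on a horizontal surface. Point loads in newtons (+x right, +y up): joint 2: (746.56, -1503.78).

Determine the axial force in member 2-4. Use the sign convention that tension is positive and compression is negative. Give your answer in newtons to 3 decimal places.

230.749

N=6 nodes, M=9 members, R=3 reactions → 2N=12, M+R=12
member 0 (0-1): L=5.9520, (cx,cy)=(0.2110,0.9775)
member 1 (0-2): L=2.8880, (cx,cy)=(1.0000,0.0000)
member 2 (1-2): L=6.0426, (cx,cy)=(0.2701,-0.9628)
member 3 (1-3): L=2.6785, (cx,cy)=(0.9991,-0.0433)
member 4 (2-3): L=5.7968, (cx,cy)=(0.1801,0.9836)
member 5 (2-4): L=2.7530, (cx,cy)=(1.0000,0.0000)
member 6 (3-4): L=5.9526, (cx,cy)=(0.2871,-0.9579)
member 7 (3-5): L=2.8788, (cx,cy)=(0.9963,-0.0865)
member 8 (4-5): L=5.5748, (cx,cy)=(0.2079,0.9782)
solve A·x = −loads:
  F[0-1] = -750.8027 N (compression)
  F[0-2] = +904.9947 N (tension)
  F[1-2] = +778.8257 N (tension)
  F[1-3] = -369.1295 N (compression)
  F[2-3] = +766.4305 N (tension)
  F[2-4] = +230.7492 N (tension)
  F[3-4] = -803.7206 N (compression)
  F[3-5] = -0.0000 N (compression)
  F[4-5] = +0.0000 N (tension)
  Rx@0 = -746.5600 N
  Ry@0 = +733.8958 N
  Ry@4 = +769.8842 N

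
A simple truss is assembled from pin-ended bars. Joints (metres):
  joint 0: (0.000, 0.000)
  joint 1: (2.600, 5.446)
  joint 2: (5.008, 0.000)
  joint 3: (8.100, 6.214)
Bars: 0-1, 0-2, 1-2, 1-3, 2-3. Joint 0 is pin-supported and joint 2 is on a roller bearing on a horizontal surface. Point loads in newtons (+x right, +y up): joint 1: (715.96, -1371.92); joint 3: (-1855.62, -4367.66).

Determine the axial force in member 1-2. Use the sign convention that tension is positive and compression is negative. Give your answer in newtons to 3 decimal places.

-2008.924

N=4 nodes, M=5 members, R=3 reactions → 2N=8, M+R=8
member 0 (0-1): L=6.0348, (cx,cy)=(0.4308,0.9024)
member 1 (0-2): L=5.0080, (cx,cy)=(1.0000,0.0000)
member 2 (1-2): L=5.9546, (cx,cy)=(0.4044,-0.9146)
member 3 (1-3): L=5.5534, (cx,cy)=(0.9904,0.1383)
member 4 (2-3): L=6.9408, (cx,cy)=(0.4455,0.8953)
solve A·x = −loads:
  F[0-1] = +568.5557 N (tension)
  F[0-2] = -1384.6131 N (compression)
  F[1-2] = -2008.9236 N (compression)
  F[1-3] = +344.6990 N (tension)
  F[2-3] = -4931.7318 N (compression)
  Rx@0 = +1139.6600 N
  Ry@0 = -513.0824 N
  Ry@2 = +6252.6624 N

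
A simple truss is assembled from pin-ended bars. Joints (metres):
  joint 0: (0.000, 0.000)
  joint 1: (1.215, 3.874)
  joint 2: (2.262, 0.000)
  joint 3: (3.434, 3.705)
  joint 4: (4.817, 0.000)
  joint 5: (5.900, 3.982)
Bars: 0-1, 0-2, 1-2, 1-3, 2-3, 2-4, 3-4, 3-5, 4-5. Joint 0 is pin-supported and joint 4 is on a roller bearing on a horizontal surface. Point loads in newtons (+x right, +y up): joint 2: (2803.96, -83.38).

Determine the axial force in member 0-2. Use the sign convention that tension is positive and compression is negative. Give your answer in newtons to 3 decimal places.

2817.831

N=6 nodes, M=9 members, R=3 reactions → 2N=12, M+R=12
member 0 (0-1): L=4.0601, (cx,cy)=(0.2993,0.9542)
member 1 (0-2): L=2.2620, (cx,cy)=(1.0000,0.0000)
member 2 (1-2): L=4.0130, (cx,cy)=(0.2609,-0.9654)
member 3 (1-3): L=2.2254, (cx,cy)=(0.9971,-0.0759)
member 4 (2-3): L=3.8860, (cx,cy)=(0.3016,0.9534)
member 5 (2-4): L=2.5550, (cx,cy)=(1.0000,0.0000)
member 6 (3-4): L=3.9547, (cx,cy)=(0.3497,-0.9369)
member 7 (3-5): L=2.4815, (cx,cy)=(0.9938,0.1116)
member 8 (4-5): L=4.1266, (cx,cy)=(0.2624,0.9649)
solve A·x = −loads:
  F[0-1] = -46.3499 N (compression)
  F[0-2] = +2817.8305 N (tension)
  F[1-2] = +47.8926 N (tension)
  F[1-3] = -26.4422 N (compression)
  F[2-3] = +38.9603 N (tension)
  F[2-4] = +14.6154 N (tension)
  F[3-4] = -41.7930 N (compression)
  F[3-5] = -0.0000 N (tension)
  F[4-5] = +0.0000 N (tension)
  Rx@0 = -2803.9600 N
  Ry@0 = +44.2258 N
  Ry@4 = +39.1542 N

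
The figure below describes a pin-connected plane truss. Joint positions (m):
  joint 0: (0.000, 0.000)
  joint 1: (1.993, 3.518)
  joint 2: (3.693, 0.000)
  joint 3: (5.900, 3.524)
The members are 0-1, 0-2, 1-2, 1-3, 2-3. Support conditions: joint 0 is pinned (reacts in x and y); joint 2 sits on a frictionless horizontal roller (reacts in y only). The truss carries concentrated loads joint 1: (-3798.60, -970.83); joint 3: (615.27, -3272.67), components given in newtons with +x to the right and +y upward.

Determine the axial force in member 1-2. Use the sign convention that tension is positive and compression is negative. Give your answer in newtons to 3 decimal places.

N=4 nodes, M=5 members, R=3 reactions → 2N=8, M+R=8
member 0 (0-1): L=4.0433, (cx,cy)=(0.4929,0.8701)
member 1 (0-2): L=3.6930, (cx,cy)=(1.0000,0.0000)
member 2 (1-2): L=3.9072, (cx,cy)=(0.4351,-0.9004)
member 3 (1-3): L=3.9070, (cx,cy)=(1.0000,0.0015)
member 4 (2-3): L=4.1581, (cx,cy)=(0.5308,0.8475)
solve A·x = −loads:
  F[0-1] = -1749.9347 N (compression)
  F[0-2] = -2320.7649 N (compression)
  F[1-2] = +617.3436 N (tension)
  F[1-3] = +2667.4364 N (tension)
  F[2-3] = -3866.3383 N (compression)
  Rx@0 = +3183.3300 N
  Ry@0 = +1522.5810 N
  Ry@2 = +2720.9190 N

617.344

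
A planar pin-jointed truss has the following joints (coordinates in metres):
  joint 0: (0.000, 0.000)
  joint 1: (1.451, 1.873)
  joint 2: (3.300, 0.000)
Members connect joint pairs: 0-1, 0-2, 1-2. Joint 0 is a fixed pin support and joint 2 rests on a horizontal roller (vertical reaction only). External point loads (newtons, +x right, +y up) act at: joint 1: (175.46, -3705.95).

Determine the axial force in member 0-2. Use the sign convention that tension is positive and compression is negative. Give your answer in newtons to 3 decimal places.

N=3 nodes, M=3 members, R=3 reactions → 2N=6, M+R=6
member 0 (0-1): L=2.3693, (cx,cy)=(0.6124,0.7905)
member 1 (0-2): L=3.3000, (cx,cy)=(1.0000,0.0000)
member 2 (1-2): L=2.6319, (cx,cy)=(0.7025,-0.7117)
solve A·x = −loads:
  F[0-1] = -2500.6791 N (compression)
  F[0-2] = +1706.9259 N (tension)
  F[1-2] = -2429.6749 N (compression)
  Rx@0 = -175.4600 N
  Ry@0 = +1976.8682 N
  Ry@2 = +1729.0818 N

1706.926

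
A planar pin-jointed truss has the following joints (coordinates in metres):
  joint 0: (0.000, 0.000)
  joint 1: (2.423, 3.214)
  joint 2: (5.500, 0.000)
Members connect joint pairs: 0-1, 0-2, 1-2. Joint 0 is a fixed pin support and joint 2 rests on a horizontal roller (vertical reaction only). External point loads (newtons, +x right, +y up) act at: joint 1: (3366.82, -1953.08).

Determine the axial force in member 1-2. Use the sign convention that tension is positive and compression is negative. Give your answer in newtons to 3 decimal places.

-3914.902

N=3 nodes, M=3 members, R=3 reactions → 2N=6, M+R=6
member 0 (0-1): L=4.0250, (cx,cy)=(0.6020,0.7985)
member 1 (0-2): L=5.5000, (cx,cy)=(1.0000,0.0000)
member 2 (1-2): L=4.4495, (cx,cy)=(0.6915,-0.7223)
solve A·x = −loads:
  F[0-1] = +1095.5294 N (tension)
  F[0-2] = +2707.3270 N (tension)
  F[1-2] = -3914.9017 N (compression)
  Rx@0 = -3366.8200 N
  Ry@0 = -874.7877 N
  Ry@2 = +2827.8677 N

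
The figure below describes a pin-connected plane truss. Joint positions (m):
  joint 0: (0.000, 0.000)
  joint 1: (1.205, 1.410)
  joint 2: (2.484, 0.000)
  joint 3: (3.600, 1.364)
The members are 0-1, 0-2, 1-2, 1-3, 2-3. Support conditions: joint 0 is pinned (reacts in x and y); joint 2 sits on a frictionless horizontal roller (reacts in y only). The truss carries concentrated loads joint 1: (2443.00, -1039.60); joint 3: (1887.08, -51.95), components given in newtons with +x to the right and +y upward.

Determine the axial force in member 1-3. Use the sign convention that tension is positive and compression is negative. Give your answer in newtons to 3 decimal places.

N=4 nodes, M=5 members, R=3 reactions → 2N=8, M+R=8
member 0 (0-1): L=1.8548, (cx,cy)=(0.6497,0.7602)
member 1 (0-2): L=2.4840, (cx,cy)=(1.0000,0.0000)
member 2 (1-2): L=1.9037, (cx,cy)=(0.6719,-0.7407)
member 3 (1-3): L=2.3954, (cx,cy)=(0.9998,-0.0192)
member 4 (2-3): L=1.7624, (cx,cy)=(0.6332,0.7740)
solve A·x = −loads:
  F[0-1] = +2513.7940 N (tension)
  F[0-2] = +2696.9167 N (tension)
  F[1-2] = -4032.9240 N (compression)
  F[1-3] = +1900.0815 N (tension)
  F[2-3] = -19.9785 N (compression)
  Rx@0 = -4330.0800 N
  Ry@0 = -1911.0044 N
  Ry@2 = +3002.5544 N

1900.081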